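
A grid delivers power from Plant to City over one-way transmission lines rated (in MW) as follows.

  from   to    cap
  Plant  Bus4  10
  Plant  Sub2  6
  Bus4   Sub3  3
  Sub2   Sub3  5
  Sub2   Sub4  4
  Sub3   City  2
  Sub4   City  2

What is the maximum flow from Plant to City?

Augment Plant→Bus4→Sub3→City: bottleneck 2, flow now 2.
Augment Plant→Sub2→Sub4→City: bottleneck 2, flow now 4.
No augmenting path remains; maximum flow = 4.
In the residual graph, reachable from Plant: {Plant, Bus4, Sub2, Sub3, Sub4}.
Min-cut edges: Sub3→City (2), Sub4→City (2); capacity 2 + 2 = 4.
This cut is saturated, so no flow can exceed 4.

4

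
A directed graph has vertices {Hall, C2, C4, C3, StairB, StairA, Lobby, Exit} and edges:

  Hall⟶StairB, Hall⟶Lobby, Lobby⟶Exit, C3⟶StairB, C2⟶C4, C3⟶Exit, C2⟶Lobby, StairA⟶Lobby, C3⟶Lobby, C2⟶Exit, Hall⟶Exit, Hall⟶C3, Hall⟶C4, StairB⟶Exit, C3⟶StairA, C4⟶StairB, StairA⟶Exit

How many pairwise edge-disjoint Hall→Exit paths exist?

4

Assign every edge capacity 1; by Menger, the answer equals the max flow.
Path Hall→Exit (+1); total 1.
Path Hall→C3→Exit (+1); total 2.
Path Hall→StairB→Exit (+1); total 3.
Path Hall→Lobby→Exit (+1); total 4.
No residual Hall→Exit path; max flow = 4.
Certifying cut of size 4: {Hall→C3, Hall→Exit, Hall→Lobby, StairB→Exit}.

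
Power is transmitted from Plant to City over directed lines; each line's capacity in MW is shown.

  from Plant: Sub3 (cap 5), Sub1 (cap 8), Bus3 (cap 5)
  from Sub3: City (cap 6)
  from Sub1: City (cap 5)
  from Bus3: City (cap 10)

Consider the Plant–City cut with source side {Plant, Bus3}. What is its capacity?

Edges leaving {Plant, Bus3}: Plant→Sub3 (5), Plant→Sub1 (8), Bus3→City (10).
Cut capacity = 5 + 8 + 10 = 23.

23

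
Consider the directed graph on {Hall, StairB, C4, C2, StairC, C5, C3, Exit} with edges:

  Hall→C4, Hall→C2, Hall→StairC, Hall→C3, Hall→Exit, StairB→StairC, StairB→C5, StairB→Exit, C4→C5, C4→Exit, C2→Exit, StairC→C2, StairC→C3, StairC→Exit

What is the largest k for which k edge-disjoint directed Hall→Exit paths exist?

Assign every edge capacity 1; by Menger, the answer equals the max flow.
Path Hall→Exit (+1); total 1.
Path Hall→C4→Exit (+1); total 2.
Path Hall→C2→Exit (+1); total 3.
Path Hall→StairC→Exit (+1); total 4.
No residual Hall→Exit path; max flow = 4.
Certifying cut of size 4: {Hall→C2, Hall→C4, Hall→Exit, Hall→StairC}.

4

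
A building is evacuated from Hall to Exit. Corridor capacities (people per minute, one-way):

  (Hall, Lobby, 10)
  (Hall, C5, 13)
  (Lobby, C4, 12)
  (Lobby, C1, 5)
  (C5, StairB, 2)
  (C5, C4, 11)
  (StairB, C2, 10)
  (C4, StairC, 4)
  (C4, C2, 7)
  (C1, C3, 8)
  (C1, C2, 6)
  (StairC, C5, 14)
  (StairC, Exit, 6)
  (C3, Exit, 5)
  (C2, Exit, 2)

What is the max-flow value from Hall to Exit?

11

Augment Hall→Lobby→C4→StairC→Exit: bottleneck 4, flow now 4.
Augment Hall→Lobby→C4→C2→Exit: bottleneck 2, flow now 6.
Augment Hall→Lobby→C1→C3→Exit: bottleneck 4, flow now 10.
Augment Hall→C5→C4→Lobby→C1→C3→Exit: bottleneck 1, flow now 11. (uses reverse residual edge)
No augmenting path remains; maximum flow = 11.
In the residual graph, reachable from Hall: {Hall, Lobby, C5, StairB, C4, C2}.
Min-cut edges: Lobby→C1 (5), C4→StairC (4), C2→Exit (2); capacity 5 + 4 + 2 = 11.
This cut is saturated, so no flow can exceed 11.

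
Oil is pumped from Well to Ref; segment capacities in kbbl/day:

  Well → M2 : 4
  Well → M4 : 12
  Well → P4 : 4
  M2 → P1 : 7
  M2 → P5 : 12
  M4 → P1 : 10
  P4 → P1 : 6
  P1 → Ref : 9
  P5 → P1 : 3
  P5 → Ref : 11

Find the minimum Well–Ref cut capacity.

13

Augment Well→M2→P1→Ref: bottleneck 4, flow now 4.
Augment Well→M4→P1→Ref: bottleneck 5, flow now 9.
Augment Well→M4→P1→M2→P5→Ref: bottleneck 4, flow now 13. (uses reverse residual edge)
No augmenting path remains; maximum flow = 13.
By max-flow min-cut, the minimum cut capacity equals the max flow.
In the residual graph, reachable from Well: {Well, M4, P4, P1}.
Min-cut edges: Well→M2 (4), P1→Ref (9); capacity 4 + 9 = 13.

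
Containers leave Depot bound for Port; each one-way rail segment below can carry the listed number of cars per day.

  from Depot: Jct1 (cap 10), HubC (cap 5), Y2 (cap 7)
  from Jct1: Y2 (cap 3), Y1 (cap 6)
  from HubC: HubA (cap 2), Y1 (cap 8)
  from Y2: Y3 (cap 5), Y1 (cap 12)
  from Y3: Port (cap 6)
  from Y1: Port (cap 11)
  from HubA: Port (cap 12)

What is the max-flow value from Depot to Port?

Augment Depot→Jct1→Y1→Port: bottleneck 6, flow now 6.
Augment Depot→HubC→Y1→Port: bottleneck 5, flow now 11.
Augment Depot→Y2→Y3→Port: bottleneck 5, flow now 16.
Augment Depot→Y2→Y1→HubC→HubA→Port: bottleneck 2, flow now 18. (uses reverse residual edge)
No augmenting path remains; maximum flow = 18.
In the residual graph, reachable from Depot: {Depot, Jct1, HubC, Y2, Y1}.
Min-cut edges: HubC→HubA (2), Y2→Y3 (5), Y1→Port (11); capacity 2 + 5 + 11 = 18.
This cut is saturated, so no flow can exceed 18.

18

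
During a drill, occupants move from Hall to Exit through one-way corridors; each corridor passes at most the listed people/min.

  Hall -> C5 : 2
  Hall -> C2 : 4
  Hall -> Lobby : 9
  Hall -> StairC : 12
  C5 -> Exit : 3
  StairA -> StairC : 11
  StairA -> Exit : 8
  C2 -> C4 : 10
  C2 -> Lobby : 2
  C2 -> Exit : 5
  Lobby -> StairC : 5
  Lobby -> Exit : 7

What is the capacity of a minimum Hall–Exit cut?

Augment Hall→C5→Exit: bottleneck 2, flow now 2.
Augment Hall→C2→Exit: bottleneck 4, flow now 6.
Augment Hall→Lobby→Exit: bottleneck 7, flow now 13.
No augmenting path remains; maximum flow = 13.
By max-flow min-cut, the minimum cut capacity equals the max flow.
In the residual graph, reachable from Hall: {Hall, Lobby, StairC}.
Min-cut edges: Hall→C5 (2), Hall→C2 (4), Lobby→Exit (7); capacity 2 + 4 + 7 = 13.

13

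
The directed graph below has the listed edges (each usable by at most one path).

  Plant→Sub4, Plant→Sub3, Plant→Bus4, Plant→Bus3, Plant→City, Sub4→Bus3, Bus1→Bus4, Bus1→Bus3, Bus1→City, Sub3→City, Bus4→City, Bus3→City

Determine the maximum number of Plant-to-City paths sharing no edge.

4

Assign every edge capacity 1; by Menger, the answer equals the max flow.
Path Plant→City (+1); total 1.
Path Plant→Sub3→City (+1); total 2.
Path Plant→Bus4→City (+1); total 3.
Path Plant→Bus3→City (+1); total 4.
No residual Plant→City path; max flow = 4.
Certifying cut of size 4: {Bus3→City, Plant→Bus4, Plant→City, Plant→Sub3}.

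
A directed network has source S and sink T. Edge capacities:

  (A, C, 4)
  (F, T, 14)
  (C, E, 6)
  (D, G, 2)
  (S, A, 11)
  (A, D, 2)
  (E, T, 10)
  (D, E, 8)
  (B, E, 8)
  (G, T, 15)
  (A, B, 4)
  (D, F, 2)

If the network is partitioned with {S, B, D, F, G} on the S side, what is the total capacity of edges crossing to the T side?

56

Edges leaving {S, B, D, F, G}: S→A (11), B→E (8), D→E (8), F→T (14), G→T (15).
Cut capacity = 11 + 8 + 8 + 14 + 15 = 56.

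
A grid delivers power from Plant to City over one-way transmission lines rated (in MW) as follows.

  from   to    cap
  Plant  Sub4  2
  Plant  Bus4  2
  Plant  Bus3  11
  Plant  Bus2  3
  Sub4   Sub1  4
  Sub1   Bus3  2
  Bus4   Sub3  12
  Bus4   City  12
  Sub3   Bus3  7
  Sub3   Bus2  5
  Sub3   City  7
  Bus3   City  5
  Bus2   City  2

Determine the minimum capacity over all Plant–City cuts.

Augment Plant→Bus4→City: bottleneck 2, flow now 2.
Augment Plant→Bus3→City: bottleneck 5, flow now 7.
Augment Plant→Bus2→City: bottleneck 2, flow now 9.
No augmenting path remains; maximum flow = 9.
By max-flow min-cut, the minimum cut capacity equals the max flow.
In the residual graph, reachable from Plant: {Plant, Sub4, Sub1, Bus3, Bus2}.
Min-cut edges: Plant→Bus4 (2), Bus3→City (5), Bus2→City (2); capacity 2 + 5 + 2 = 9.

9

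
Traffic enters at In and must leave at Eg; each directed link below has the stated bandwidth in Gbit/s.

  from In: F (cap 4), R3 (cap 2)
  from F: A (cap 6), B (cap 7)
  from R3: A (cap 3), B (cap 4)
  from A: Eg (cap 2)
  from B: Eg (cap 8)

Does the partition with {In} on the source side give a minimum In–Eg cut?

Given cut capacity: 4 + 2 = 6.
Augment In→F→A→Eg: bottleneck 2, flow now 2.
Augment In→F→B→Eg: bottleneck 2, flow now 4.
Augment In→R3→B→Eg: bottleneck 2, flow now 6.
No augmenting path remains; maximum flow = 6.
Cut capacity 6 equals the max flow, so it is a minimum cut.

Yes — it is a minimum cut (capacity 6).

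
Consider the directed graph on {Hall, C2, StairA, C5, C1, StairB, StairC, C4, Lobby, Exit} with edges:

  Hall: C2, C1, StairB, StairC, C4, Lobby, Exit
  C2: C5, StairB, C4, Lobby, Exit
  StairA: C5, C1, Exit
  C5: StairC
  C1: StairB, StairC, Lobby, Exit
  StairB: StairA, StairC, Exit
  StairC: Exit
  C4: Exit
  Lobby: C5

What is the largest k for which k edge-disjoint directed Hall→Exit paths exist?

Assign every edge capacity 1; by Menger, the answer equals the max flow.
Path Hall→Exit (+1); total 1.
Path Hall→C2→Exit (+1); total 2.
Path Hall→C1→Exit (+1); total 3.
Path Hall→StairB→Exit (+1); total 4.
Path Hall→StairC→Exit (+1); total 5.
Path Hall→C4→Exit (+1); total 6.
No residual Hall→Exit path; max flow = 6.
Certifying cut of size 6: {Hall→C1, Hall→C2, Hall→C4, Hall→Exit, Hall→StairB, StairC→Exit}.

6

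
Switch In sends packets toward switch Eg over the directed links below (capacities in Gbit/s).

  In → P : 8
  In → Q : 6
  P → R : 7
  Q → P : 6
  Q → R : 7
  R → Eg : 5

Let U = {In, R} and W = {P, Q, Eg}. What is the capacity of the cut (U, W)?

19

Edges leaving {In, R}: In→P (8), In→Q (6), R→Eg (5).
Cut capacity = 8 + 6 + 5 = 19.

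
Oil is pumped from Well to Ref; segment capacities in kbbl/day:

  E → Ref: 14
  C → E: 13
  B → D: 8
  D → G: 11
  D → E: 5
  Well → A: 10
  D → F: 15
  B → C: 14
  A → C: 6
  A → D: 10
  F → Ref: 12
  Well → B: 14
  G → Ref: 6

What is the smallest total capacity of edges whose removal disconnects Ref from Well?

24

Augment Well→A→C→E→Ref: bottleneck 6, flow now 6.
Augment Well→A→D→E→Ref: bottleneck 4, flow now 10.
Augment Well→B→C→E→Ref: bottleneck 4, flow now 14.
Augment Well→B→D→F→Ref: bottleneck 8, flow now 22.
Augment Well→B→C→A→D→F→Ref: bottleneck 2, flow now 24. (uses reverse residual edge)
No augmenting path remains; maximum flow = 24.
By max-flow min-cut, the minimum cut capacity equals the max flow.
In the residual graph, reachable from Well: {Well}.
Min-cut edges: Well→A (10), Well→B (14); capacity 10 + 14 = 24.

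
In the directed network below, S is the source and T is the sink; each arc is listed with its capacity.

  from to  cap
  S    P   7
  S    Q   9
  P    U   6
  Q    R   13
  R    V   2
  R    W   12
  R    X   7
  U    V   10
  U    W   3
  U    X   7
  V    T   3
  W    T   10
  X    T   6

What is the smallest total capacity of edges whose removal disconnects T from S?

Augment S→P→U→V→T: bottleneck 3, flow now 3.
Augment S→P→U→W→T: bottleneck 3, flow now 6.
Augment S→Q→R→W→T: bottleneck 7, flow now 13.
Augment S→Q→R→X→T: bottleneck 2, flow now 15.
No augmenting path remains; maximum flow = 15.
By max-flow min-cut, the minimum cut capacity equals the max flow.
In the residual graph, reachable from S: {S, P}.
Min-cut edges: S→Q (9), P→U (6); capacity 9 + 6 = 15.

15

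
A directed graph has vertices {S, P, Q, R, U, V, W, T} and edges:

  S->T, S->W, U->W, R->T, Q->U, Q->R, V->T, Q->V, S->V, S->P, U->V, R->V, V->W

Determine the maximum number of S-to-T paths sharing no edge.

2

Assign every edge capacity 1; by Menger, the answer equals the max flow.
Path S→T (+1); total 1.
Path S→V→T (+1); total 2.
No residual S→T path; max flow = 2.
Certifying cut of size 2: {S→T, S→V}.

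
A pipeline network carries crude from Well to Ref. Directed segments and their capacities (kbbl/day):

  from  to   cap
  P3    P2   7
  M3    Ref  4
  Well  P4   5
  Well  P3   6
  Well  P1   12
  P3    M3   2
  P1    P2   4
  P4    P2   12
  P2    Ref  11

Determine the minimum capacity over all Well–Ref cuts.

13

Augment Well→P3→M3→Ref: bottleneck 2, flow now 2.
Augment Well→P3→P2→Ref: bottleneck 4, flow now 6.
Augment Well→P4→P2→Ref: bottleneck 5, flow now 11.
Augment Well→P1→P2→Ref: bottleneck 2, flow now 13.
No augmenting path remains; maximum flow = 13.
By max-flow min-cut, the minimum cut capacity equals the max flow.
In the residual graph, reachable from Well: {Well, P3, P4, P1, P2}.
Min-cut edges: P3→M3 (2), P2→Ref (11); capacity 2 + 11 = 13.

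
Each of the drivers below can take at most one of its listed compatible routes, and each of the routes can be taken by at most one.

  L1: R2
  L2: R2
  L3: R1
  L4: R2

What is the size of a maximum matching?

2

Unit-capacity flow: source→left, listed edges, right→sink; max matching = max flow.
Augmenting path L1→R2 (+1); matched 1.
Augmenting path L3→R1 (+1); matched 2.
No augmenting path remains; maximum matching = 2.
König certificate: {L3, R2} is a vertex cover of size 2 (every listed pair touches it), so no matching can be larger.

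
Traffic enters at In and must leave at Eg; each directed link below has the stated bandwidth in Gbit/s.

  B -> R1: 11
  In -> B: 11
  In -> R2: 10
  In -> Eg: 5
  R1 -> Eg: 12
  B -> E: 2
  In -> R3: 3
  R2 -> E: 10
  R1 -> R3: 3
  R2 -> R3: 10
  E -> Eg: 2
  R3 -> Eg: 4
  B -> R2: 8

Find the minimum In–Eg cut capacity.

22

Augment In→Eg: bottleneck 5, flow now 5.
Augment In→R3→Eg: bottleneck 3, flow now 8.
Augment In→B→R1→Eg: bottleneck 11, flow now 19.
Augment In→R2→E→Eg: bottleneck 2, flow now 21.
Augment In→R2→R3→Eg: bottleneck 1, flow now 22.
No augmenting path remains; maximum flow = 22.
By max-flow min-cut, the minimum cut capacity equals the max flow.
In the residual graph, reachable from In: {In, R2, E, R3}.
Min-cut edges: In→B (11), In→Eg (5), E→Eg (2), R3→Eg (4); capacity 11 + 5 + 2 + 4 = 22.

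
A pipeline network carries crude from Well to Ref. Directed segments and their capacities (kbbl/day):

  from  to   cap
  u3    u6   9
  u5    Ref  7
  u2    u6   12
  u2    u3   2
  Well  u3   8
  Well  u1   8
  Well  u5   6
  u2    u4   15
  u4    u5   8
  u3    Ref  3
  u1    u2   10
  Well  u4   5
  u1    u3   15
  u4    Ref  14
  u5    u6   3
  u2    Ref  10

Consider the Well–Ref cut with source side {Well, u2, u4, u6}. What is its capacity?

Edges leaving {Well, u2, u4, u6}: Well→u1 (8), Well→u3 (8), Well→u5 (6), u2→u3 (2), u2→Ref (10), u4→u5 (8), u4→Ref (14).
Cut capacity = 8 + 8 + 6 + 2 + 10 + 8 + 14 = 56.

56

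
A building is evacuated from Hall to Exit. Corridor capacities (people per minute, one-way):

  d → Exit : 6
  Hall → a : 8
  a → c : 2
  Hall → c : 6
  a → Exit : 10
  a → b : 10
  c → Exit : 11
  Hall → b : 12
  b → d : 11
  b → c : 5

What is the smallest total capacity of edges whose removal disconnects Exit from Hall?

Augment Hall→a→Exit: bottleneck 8, flow now 8.
Augment Hall→c→Exit: bottleneck 6, flow now 14.
Augment Hall→b→c→Exit: bottleneck 5, flow now 19.
Augment Hall→b→d→Exit: bottleneck 6, flow now 25.
No augmenting path remains; maximum flow = 25.
By max-flow min-cut, the minimum cut capacity equals the max flow.
In the residual graph, reachable from Hall: {Hall, b, d}.
Min-cut edges: Hall→a (8), Hall→c (6), b→c (5), d→Exit (6); capacity 8 + 6 + 5 + 6 = 25.

25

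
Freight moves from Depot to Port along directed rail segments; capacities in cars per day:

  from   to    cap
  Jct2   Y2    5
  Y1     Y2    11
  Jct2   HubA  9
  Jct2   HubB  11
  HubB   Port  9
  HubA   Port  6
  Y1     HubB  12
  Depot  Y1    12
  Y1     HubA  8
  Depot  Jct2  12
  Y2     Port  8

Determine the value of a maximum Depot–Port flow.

Augment Depot→Y1→Y2→Port: bottleneck 8, flow now 8.
Augment Depot→Y1→HubB→Port: bottleneck 4, flow now 12.
Augment Depot→Jct2→HubB→Port: bottleneck 5, flow now 17.
Augment Depot→Jct2→HubA→Port: bottleneck 6, flow now 23.
No augmenting path remains; maximum flow = 23.
In the residual graph, reachable from Depot: {Depot, Y1, Jct2, Y2, HubB, HubA}.
Min-cut edges: Y2→Port (8), HubB→Port (9), HubA→Port (6); capacity 8 + 9 + 6 = 23.
This cut is saturated, so no flow can exceed 23.

23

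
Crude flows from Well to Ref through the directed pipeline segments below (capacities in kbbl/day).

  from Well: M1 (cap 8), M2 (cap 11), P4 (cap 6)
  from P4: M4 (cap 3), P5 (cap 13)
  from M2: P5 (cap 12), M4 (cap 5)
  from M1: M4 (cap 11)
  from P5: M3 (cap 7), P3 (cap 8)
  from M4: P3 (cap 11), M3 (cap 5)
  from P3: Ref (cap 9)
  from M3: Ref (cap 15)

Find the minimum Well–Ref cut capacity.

21

Augment Well→P4→P5→P3→Ref: bottleneck 6, flow now 6.
Augment Well→M2→P5→P3→Ref: bottleneck 2, flow now 8.
Augment Well→M2→P5→M3→Ref: bottleneck 7, flow now 15.
Augment Well→M2→M4→P3→Ref: bottleneck 1, flow now 16.
Augment Well→M2→M4→M3→Ref: bottleneck 1, flow now 17.
Augment Well→M1→M4→M3→Ref: bottleneck 4, flow now 21.
No augmenting path remains; maximum flow = 21.
By max-flow min-cut, the minimum cut capacity equals the max flow.
In the residual graph, reachable from Well: {Well, P4, M2, M1, P5, M4, P3}.
Min-cut edges: P5→M3 (7), M4→M3 (5), P3→Ref (9); capacity 7 + 5 + 9 = 21.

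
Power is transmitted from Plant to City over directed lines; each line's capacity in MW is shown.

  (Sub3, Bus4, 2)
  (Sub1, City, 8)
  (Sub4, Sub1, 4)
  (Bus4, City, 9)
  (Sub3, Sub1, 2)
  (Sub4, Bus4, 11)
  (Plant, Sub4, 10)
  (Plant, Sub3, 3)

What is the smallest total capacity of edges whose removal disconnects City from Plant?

Augment Plant→Sub3→Sub1→City: bottleneck 2, flow now 2.
Augment Plant→Sub3→Bus4→City: bottleneck 1, flow now 3.
Augment Plant→Sub4→Sub1→City: bottleneck 4, flow now 7.
Augment Plant→Sub4→Bus4→City: bottleneck 6, flow now 13.
No augmenting path remains; maximum flow = 13.
By max-flow min-cut, the minimum cut capacity equals the max flow.
In the residual graph, reachable from Plant: {Plant}.
Min-cut edges: Plant→Sub3 (3), Plant→Sub4 (10); capacity 3 + 10 = 13.

13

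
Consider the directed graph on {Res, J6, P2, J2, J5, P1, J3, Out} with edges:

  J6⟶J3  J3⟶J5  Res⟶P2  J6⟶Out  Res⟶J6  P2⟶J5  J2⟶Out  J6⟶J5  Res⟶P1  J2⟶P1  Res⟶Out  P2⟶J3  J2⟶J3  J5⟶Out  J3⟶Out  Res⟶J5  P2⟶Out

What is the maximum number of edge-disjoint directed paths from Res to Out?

Assign every edge capacity 1; by Menger, the answer equals the max flow.
Path Res→Out (+1); total 1.
Path Res→J6→Out (+1); total 2.
Path Res→P2→Out (+1); total 3.
Path Res→J5→Out (+1); total 4.
No residual Res→Out path; max flow = 4.
Certifying cut of size 4: {Res→J5, Res→J6, Res→Out, Res→P2}.

4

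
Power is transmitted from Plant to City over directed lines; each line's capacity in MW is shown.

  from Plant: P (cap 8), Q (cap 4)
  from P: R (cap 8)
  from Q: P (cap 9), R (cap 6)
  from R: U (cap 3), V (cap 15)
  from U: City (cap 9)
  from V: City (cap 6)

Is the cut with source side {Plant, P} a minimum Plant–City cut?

No — its capacity is 12, but the minimum cut has capacity 9.

Given cut capacity: 4 + 8 = 12.
Augment Plant→P→R→U→City: bottleneck 3, flow now 3.
Augment Plant→P→R→V→City: bottleneck 5, flow now 8.
Augment Plant→Q→R→V→City: bottleneck 1, flow now 9.
No augmenting path remains; maximum flow = 9.
In the residual graph, reachable from Plant: {Plant, P, Q, R, V}.
Min-cut edges: R→U (3), V→City (6); capacity 3 + 6 = 9.
Cut capacity 12 exceeds the max flow 9, so it is not minimum.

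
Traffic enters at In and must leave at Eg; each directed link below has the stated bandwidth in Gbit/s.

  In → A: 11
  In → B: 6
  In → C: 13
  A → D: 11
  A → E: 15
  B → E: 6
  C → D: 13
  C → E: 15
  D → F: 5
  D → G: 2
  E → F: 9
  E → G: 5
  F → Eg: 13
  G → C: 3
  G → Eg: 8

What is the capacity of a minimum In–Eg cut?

Augment In→A→D→F→Eg: bottleneck 5, flow now 5.
Augment In→A→D→G→Eg: bottleneck 2, flow now 7.
Augment In→A→E→F→Eg: bottleneck 4, flow now 11.
Augment In→B→E→F→Eg: bottleneck 4, flow now 15.
Augment In→B→E→G→Eg: bottleneck 2, flow now 17.
Augment In→C→E→G→Eg: bottleneck 3, flow now 20.
No augmenting path remains; maximum flow = 20.
By max-flow min-cut, the minimum cut capacity equals the max flow.
In the residual graph, reachable from In: {In, A, B, C, D, E, F}.
Min-cut edges: D→G (2), E→G (5), F→Eg (13); capacity 2 + 5 + 13 = 20.

20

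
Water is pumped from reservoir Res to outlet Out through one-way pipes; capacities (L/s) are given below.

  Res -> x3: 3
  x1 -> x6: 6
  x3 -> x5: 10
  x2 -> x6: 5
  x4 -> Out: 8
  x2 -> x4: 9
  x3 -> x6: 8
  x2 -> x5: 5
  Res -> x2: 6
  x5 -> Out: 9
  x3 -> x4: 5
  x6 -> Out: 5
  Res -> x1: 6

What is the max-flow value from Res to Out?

14

Augment Res→x1→x6→Out: bottleneck 5, flow now 5.
Augment Res→x2→x4→Out: bottleneck 6, flow now 11.
Augment Res→x3→x4→Out: bottleneck 2, flow now 13.
Augment Res→x3→x5→Out: bottleneck 1, flow now 14.
No augmenting path remains; maximum flow = 14.
In the residual graph, reachable from Res: {Res, x1, x6}.
Min-cut edges: Res→x2 (6), Res→x3 (3), x6→Out (5); capacity 6 + 3 + 5 = 14.
This cut is saturated, so no flow can exceed 14.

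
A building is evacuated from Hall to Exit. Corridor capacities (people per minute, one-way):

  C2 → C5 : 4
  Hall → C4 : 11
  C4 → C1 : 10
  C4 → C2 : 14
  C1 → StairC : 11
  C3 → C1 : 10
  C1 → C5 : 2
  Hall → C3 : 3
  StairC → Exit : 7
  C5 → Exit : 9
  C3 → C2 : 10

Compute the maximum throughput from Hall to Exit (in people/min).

Augment Hall→C3→C1→C5→Exit: bottleneck 2, flow now 2.
Augment Hall→C3→C1→StairC→Exit: bottleneck 1, flow now 3.
Augment Hall→C4→C1→StairC→Exit: bottleneck 6, flow now 9.
Augment Hall→C4→C2→C5→Exit: bottleneck 4, flow now 13.
No augmenting path remains; maximum flow = 13.
In the residual graph, reachable from Hall: {Hall, C3, C4, C1, C2, StairC}.
Min-cut edges: C1→C5 (2), C2→C5 (4), StairC→Exit (7); capacity 2 + 4 + 7 = 13.
This cut is saturated, so no flow can exceed 13.

13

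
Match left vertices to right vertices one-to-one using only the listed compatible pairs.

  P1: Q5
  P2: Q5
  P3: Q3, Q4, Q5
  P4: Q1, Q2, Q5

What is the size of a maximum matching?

3

Unit-capacity flow: source→left, listed edges, right→sink; max matching = max flow.
Augmenting path P1→Q5 (+1); matched 1.
Augmenting path P3→Q3 (+1); matched 2.
Augmenting path P4→Q1 (+1); matched 3.
No augmenting path remains; maximum matching = 3.
König certificate: {P3, P4, Q5} is a vertex cover of size 3 (every listed pair touches it), so no matching can be larger.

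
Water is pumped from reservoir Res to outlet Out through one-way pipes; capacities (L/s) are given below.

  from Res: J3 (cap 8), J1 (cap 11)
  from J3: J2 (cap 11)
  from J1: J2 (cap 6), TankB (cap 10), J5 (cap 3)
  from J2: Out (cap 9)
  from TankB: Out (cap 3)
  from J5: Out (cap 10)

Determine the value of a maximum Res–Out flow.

Augment Res→J3→J2→Out: bottleneck 8, flow now 8.
Augment Res→J1→J2→Out: bottleneck 1, flow now 9.
Augment Res→J1→TankB→Out: bottleneck 3, flow now 12.
Augment Res→J1→J5→Out: bottleneck 3, flow now 15.
No augmenting path remains; maximum flow = 15.
In the residual graph, reachable from Res: {Res, J3, J1, J2, TankB}.
Min-cut edges: J1→J5 (3), J2→Out (9), TankB→Out (3); capacity 3 + 9 + 3 = 15.
This cut is saturated, so no flow can exceed 15.

15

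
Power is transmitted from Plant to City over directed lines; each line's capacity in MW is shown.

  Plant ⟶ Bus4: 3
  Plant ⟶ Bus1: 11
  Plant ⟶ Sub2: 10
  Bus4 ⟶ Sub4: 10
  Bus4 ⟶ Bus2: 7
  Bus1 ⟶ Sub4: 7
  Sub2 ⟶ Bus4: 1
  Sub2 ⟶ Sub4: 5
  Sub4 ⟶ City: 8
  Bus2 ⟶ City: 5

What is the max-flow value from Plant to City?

Augment Plant→Bus4→Sub4→City: bottleneck 3, flow now 3.
Augment Plant→Bus1→Sub4→City: bottleneck 5, flow now 8.
Augment Plant→Sub2→Bus4→Bus2→City: bottleneck 1, flow now 9.
Augment Plant→Bus1→Sub4→Bus4→Bus2→City: bottleneck 2, flow now 11. (uses reverse residual edge)
Augment Plant→Sub2→Sub4→Bus4→Bus2→City: bottleneck 1, flow now 12. (uses reverse residual edge)
No augmenting path remains; maximum flow = 12.
In the residual graph, reachable from Plant: {Plant, Bus1, Sub2, Sub4}.
Min-cut edges: Plant→Bus4 (3), Sub2→Bus4 (1), Sub4→City (8); capacity 3 + 1 + 8 = 12.
This cut is saturated, so no flow can exceed 12.

12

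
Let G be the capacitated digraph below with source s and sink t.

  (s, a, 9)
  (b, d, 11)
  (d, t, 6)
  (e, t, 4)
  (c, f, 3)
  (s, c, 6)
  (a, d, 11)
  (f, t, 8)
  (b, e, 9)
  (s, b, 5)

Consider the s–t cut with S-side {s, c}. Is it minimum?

Given cut capacity: 9 + 5 + 3 = 17.
Augment s→a→d→t: bottleneck 6, flow now 6.
Augment s→b→e→t: bottleneck 4, flow now 10.
Augment s→c→f→t: bottleneck 3, flow now 13.
No augmenting path remains; maximum flow = 13.
In the residual graph, reachable from s: {s, a, b, c, d, e}.
Min-cut edges: c→f (3), d→t (6), e→t (4); capacity 3 + 6 + 4 = 13.
Cut capacity 17 exceeds the max flow 13, so it is not minimum.

No — its capacity is 17, but the minimum cut has capacity 13.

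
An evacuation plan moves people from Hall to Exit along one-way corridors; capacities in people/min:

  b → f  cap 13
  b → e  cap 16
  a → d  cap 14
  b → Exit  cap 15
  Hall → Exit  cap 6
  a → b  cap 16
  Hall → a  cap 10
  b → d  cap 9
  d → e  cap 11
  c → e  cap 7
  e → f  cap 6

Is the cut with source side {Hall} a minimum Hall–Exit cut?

Given cut capacity: 10 + 6 = 16.
Augment Hall→Exit: bottleneck 6, flow now 6.
Augment Hall→a→b→Exit: bottleneck 10, flow now 16.
No augmenting path remains; maximum flow = 16.
Cut capacity 16 equals the max flow, so it is a minimum cut.

Yes — it is a minimum cut (capacity 16).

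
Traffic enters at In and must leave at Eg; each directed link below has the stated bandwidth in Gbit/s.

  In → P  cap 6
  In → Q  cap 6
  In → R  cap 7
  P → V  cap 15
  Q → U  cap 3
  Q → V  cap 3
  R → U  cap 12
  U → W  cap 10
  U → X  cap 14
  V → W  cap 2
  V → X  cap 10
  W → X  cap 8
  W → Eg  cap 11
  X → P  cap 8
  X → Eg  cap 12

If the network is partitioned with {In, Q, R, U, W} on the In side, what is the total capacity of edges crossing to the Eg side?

42

Edges leaving {In, Q, R, U, W}: In→P (6), Q→V (3), U→X (14), W→X (8), W→Eg (11).
Cut capacity = 6 + 3 + 14 + 8 + 11 = 42.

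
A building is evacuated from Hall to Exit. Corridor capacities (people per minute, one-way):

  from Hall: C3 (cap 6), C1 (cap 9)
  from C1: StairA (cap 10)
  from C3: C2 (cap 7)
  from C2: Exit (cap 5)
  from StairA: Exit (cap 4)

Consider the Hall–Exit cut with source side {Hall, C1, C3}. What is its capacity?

17

Edges leaving {Hall, C1, C3}: C1→StairA (10), C3→C2 (7).
Cut capacity = 10 + 7 = 17.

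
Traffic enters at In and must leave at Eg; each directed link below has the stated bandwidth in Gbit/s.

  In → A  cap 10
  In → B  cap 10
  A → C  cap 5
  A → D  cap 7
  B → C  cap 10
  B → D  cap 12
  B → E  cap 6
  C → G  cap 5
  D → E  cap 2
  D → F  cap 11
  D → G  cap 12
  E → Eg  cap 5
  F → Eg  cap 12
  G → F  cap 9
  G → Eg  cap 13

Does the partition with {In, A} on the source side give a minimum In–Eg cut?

No — its capacity is 22, but the minimum cut has capacity 20.

Given cut capacity: 10 + 5 + 7 = 22.
Augment In→B→E→Eg: bottleneck 5, flow now 5.
Augment In→A→C→G→Eg: bottleneck 5, flow now 10.
Augment In→A→D→F→Eg: bottleneck 5, flow now 15.
Augment In→B→D→F→Eg: bottleneck 5, flow now 20.
No augmenting path remains; maximum flow = 20.
In the residual graph, reachable from In: {In}.
Min-cut edges: In→A (10), In→B (10); capacity 10 + 10 = 20.
Cut capacity 22 exceeds the max flow 20, so it is not minimum.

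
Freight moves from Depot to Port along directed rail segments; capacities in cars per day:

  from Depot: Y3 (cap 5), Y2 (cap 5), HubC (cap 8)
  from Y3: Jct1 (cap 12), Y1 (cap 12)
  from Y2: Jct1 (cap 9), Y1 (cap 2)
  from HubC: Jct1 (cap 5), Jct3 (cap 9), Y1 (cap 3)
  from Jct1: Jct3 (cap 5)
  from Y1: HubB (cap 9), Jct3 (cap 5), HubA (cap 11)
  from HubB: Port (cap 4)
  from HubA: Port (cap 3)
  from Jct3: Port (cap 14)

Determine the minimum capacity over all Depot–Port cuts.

18

Augment Depot→HubC→Jct3→Port: bottleneck 8, flow now 8.
Augment Depot→Y3→Jct1→Jct3→Port: bottleneck 5, flow now 13.
Augment Depot→Y2→Y1→HubB→Port: bottleneck 2, flow now 15.
Augment Depot→Y2→Jct1→Y3→Y1→HubB→Port: bottleneck 2, flow now 17. (uses reverse residual edge)
Augment Depot→Y2→Jct1→Y3→Y1→HubA→Port: bottleneck 1, flow now 18. (uses reverse residual edge)
No augmenting path remains; maximum flow = 18.
By max-flow min-cut, the minimum cut capacity equals the max flow.
In the residual graph, reachable from Depot: {Depot}.
Min-cut edges: Depot→Y3 (5), Depot→Y2 (5), Depot→HubC (8); capacity 5 + 5 + 8 = 18.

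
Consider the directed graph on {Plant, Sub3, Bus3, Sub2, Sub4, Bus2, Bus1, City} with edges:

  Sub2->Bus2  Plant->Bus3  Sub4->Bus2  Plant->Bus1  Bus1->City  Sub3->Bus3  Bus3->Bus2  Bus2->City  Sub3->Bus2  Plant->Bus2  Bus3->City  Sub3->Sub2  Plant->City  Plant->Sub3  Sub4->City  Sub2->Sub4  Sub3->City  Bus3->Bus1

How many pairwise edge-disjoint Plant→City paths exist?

5

Assign every edge capacity 1; by Menger, the answer equals the max flow.
Path Plant→City (+1); total 1.
Path Plant→Sub3→City (+1); total 2.
Path Plant→Bus3→City (+1); total 3.
Path Plant→Bus2→City (+1); total 4.
Path Plant→Bus1→City (+1); total 5.
No residual Plant→City path; max flow = 5.
Certifying cut of size 5: {Plant→Bus1, Plant→Bus2, Plant→Bus3, Plant→City, Plant→Sub3}.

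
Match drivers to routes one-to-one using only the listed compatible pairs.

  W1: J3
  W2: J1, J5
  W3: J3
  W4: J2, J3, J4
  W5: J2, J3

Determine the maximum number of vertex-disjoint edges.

4

Unit-capacity flow: source→left, listed edges, right→sink; max matching = max flow.
Augmenting path W1→J3 (+1); matched 1.
Augmenting path W2→J1 (+1); matched 2.
Augmenting path W4→J2 (+1); matched 3.
Augmenting path W5→J2→W4→J4 (+1); matched 4.
No augmenting path remains; maximum matching = 4.
König certificate: {W2, W4, W5, J3} is a vertex cover of size 4 (every listed pair touches it), so no matching can be larger.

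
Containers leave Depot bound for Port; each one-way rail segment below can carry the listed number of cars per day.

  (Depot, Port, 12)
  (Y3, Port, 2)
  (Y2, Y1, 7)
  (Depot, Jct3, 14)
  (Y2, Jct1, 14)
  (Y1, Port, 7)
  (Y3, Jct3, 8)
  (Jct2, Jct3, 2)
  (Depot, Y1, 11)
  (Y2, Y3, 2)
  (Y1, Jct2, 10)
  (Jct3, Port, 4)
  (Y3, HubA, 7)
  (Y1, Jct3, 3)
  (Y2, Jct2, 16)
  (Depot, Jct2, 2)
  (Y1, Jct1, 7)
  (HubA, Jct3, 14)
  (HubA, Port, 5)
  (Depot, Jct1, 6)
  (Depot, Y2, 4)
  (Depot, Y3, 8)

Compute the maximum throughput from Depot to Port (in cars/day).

30

Augment Depot→Port: bottleneck 12, flow now 12.
Augment Depot→Y3→Port: bottleneck 2, flow now 14.
Augment Depot→Y1→Port: bottleneck 7, flow now 21.
Augment Depot→Jct3→Port: bottleneck 4, flow now 25.
Augment Depot→Y3→HubA→Port: bottleneck 5, flow now 30.
No augmenting path remains; maximum flow = 30.
In the residual graph, reachable from Depot: {Depot, Y2, Y3, HubA, Y1, Jct1, Jct2, Jct3}.
Min-cut edges: Depot→Port (12), Y3→Port (2), HubA→Port (5), Y1→Port (7), Jct3→Port (4); capacity 12 + 2 + 5 + 7 + 4 = 30.
This cut is saturated, so no flow can exceed 30.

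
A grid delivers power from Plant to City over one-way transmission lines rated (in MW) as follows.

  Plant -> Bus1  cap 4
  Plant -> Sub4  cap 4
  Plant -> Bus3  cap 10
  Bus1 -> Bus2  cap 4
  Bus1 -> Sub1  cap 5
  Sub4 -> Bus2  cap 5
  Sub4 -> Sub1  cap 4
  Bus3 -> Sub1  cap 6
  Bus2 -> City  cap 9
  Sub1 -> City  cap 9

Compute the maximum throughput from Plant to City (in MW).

14

Augment Plant→Bus1→Bus2→City: bottleneck 4, flow now 4.
Augment Plant→Sub4→Bus2→City: bottleneck 4, flow now 8.
Augment Plant→Bus3→Sub1→City: bottleneck 6, flow now 14.
No augmenting path remains; maximum flow = 14.
In the residual graph, reachable from Plant: {Plant, Bus3}.
Min-cut edges: Plant→Bus1 (4), Plant→Sub4 (4), Bus3→Sub1 (6); capacity 4 + 4 + 6 = 14.
This cut is saturated, so no flow can exceed 14.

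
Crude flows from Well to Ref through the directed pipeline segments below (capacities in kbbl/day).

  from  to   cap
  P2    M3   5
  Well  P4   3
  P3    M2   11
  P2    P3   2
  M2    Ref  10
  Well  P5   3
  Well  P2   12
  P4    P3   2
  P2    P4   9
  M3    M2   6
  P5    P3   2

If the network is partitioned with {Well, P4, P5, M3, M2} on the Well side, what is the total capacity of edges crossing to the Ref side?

Edges leaving {Well, P4, P5, M3, M2}: Well→P2 (12), P4→P3 (2), P5→P3 (2), M2→Ref (10).
Cut capacity = 12 + 2 + 2 + 10 = 26.

26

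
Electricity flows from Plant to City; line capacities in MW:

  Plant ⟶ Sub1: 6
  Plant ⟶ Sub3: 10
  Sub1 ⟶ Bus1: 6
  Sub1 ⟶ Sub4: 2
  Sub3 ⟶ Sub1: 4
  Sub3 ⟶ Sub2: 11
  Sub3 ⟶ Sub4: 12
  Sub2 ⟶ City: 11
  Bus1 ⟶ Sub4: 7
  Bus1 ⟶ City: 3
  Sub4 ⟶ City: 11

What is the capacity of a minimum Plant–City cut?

16

Augment Plant→Sub1→Bus1→City: bottleneck 3, flow now 3.
Augment Plant→Sub1→Sub4→City: bottleneck 2, flow now 5.
Augment Plant→Sub3→Sub2→City: bottleneck 10, flow now 15.
Augment Plant→Sub1→Bus1→Sub4→City: bottleneck 1, flow now 16.
No augmenting path remains; maximum flow = 16.
By max-flow min-cut, the minimum cut capacity equals the max flow.
In the residual graph, reachable from Plant: {Plant}.
Min-cut edges: Plant→Sub1 (6), Plant→Sub3 (10); capacity 6 + 10 = 16.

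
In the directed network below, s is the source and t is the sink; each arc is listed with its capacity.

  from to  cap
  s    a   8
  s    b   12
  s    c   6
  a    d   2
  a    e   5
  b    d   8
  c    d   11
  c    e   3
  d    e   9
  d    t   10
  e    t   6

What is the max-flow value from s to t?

Augment s→a→d→t: bottleneck 2, flow now 2.
Augment s→a→e→t: bottleneck 5, flow now 7.
Augment s→b→d→t: bottleneck 8, flow now 15.
Augment s→c→e→t: bottleneck 1, flow now 16.
No augmenting path remains; maximum flow = 16.
In the residual graph, reachable from s: {s, a, b, c, d, e}.
Min-cut edges: d→t (10), e→t (6); capacity 10 + 6 = 16.
This cut is saturated, so no flow can exceed 16.

16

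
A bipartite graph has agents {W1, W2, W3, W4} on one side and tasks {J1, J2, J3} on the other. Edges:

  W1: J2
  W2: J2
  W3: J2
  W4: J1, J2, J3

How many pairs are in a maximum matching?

Unit-capacity flow: source→left, listed edges, right→sink; max matching = max flow.
Augmenting path W1→J2 (+1); matched 1.
Augmenting path W4→J1 (+1); matched 2.
No augmenting path remains; maximum matching = 2.
König certificate: {W4, J2} is a vertex cover of size 2 (every listed pair touches it), so no matching can be larger.

2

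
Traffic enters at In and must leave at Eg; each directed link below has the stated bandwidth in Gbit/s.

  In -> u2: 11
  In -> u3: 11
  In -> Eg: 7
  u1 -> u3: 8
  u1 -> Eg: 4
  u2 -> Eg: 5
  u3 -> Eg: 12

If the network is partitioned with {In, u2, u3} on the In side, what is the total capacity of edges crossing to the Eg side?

Edges leaving {In, u2, u3}: In→Eg (7), u2→Eg (5), u3→Eg (12).
Cut capacity = 7 + 5 + 12 = 24.

24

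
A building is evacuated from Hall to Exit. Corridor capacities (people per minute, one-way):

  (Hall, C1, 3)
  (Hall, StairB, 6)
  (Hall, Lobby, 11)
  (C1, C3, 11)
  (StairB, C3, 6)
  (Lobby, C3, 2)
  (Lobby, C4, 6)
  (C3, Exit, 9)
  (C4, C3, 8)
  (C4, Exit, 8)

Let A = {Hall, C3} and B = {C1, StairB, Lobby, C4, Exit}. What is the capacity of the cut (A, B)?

Edges leaving {Hall, C3}: Hall→C1 (3), Hall→StairB (6), Hall→Lobby (11), C3→Exit (9).
Cut capacity = 3 + 6 + 11 + 9 = 29.

29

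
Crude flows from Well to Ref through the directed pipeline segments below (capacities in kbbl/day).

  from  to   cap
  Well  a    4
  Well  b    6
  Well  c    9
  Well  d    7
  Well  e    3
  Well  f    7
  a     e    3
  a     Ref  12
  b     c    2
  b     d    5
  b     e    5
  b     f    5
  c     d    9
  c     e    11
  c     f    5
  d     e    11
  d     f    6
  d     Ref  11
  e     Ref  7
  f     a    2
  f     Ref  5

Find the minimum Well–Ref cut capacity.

Augment Well→a→Ref: bottleneck 4, flow now 4.
Augment Well→d→Ref: bottleneck 7, flow now 11.
Augment Well→e→Ref: bottleneck 3, flow now 14.
Augment Well→f→Ref: bottleneck 5, flow now 19.
Augment Well→b→d→Ref: bottleneck 4, flow now 23.
Augment Well→b→e→Ref: bottleneck 2, flow now 25.
Augment Well→c→e→Ref: bottleneck 2, flow now 27.
Augment Well→f→a→Ref: bottleneck 2, flow now 29.
No augmenting path remains; maximum flow = 29.
By max-flow min-cut, the minimum cut capacity equals the max flow.
In the residual graph, reachable from Well: {Well, b, c, d, e, f}.
Min-cut edges: Well→a (4), d→Ref (11), e→Ref (7), f→a (2), f→Ref (5); capacity 4 + 11 + 7 + 2 + 5 = 29.

29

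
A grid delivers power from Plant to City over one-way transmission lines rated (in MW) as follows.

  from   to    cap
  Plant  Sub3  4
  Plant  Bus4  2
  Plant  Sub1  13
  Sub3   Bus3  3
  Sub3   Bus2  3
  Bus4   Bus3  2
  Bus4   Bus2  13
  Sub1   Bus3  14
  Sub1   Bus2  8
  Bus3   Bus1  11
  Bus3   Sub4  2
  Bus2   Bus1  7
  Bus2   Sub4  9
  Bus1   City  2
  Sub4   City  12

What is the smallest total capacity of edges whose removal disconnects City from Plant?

Augment Plant→Sub3→Bus3→Bus1→City: bottleneck 2, flow now 2.
Augment Plant→Sub3→Bus3→Sub4→City: bottleneck 1, flow now 3.
Augment Plant→Sub3→Bus2→Sub4→City: bottleneck 1, flow now 4.
Augment Plant→Bus4→Bus3→Sub4→City: bottleneck 1, flow now 5.
Augment Plant→Bus4→Bus2→Sub4→City: bottleneck 1, flow now 6.
Augment Plant→Sub1→Bus2→Sub4→City: bottleneck 7, flow now 13.
No augmenting path remains; maximum flow = 13.
By max-flow min-cut, the minimum cut capacity equals the max flow.
In the residual graph, reachable from Plant: {Plant, Sub3, Bus4, Sub1, Bus3, Bus2, Bus1}.
Min-cut edges: Bus3→Sub4 (2), Bus2→Sub4 (9), Bus1→City (2); capacity 2 + 9 + 2 = 13.

13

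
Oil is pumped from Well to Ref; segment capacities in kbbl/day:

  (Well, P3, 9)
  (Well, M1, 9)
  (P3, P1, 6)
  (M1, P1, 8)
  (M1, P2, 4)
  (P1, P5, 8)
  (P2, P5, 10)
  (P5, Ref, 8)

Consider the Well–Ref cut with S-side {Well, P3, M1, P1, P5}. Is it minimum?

Given cut capacity: 4 + 8 = 12.
Augment Well→P3→P1→P5→Ref: bottleneck 6, flow now 6.
Augment Well→M1→P1→P5→Ref: bottleneck 2, flow now 8.
No augmenting path remains; maximum flow = 8.
In the residual graph, reachable from Well: {Well, P3, M1, P1, P2, P5}.
Min-cut edges: P5→Ref (8); capacity 8 = 8.
Cut capacity 12 exceeds the max flow 8, so it is not minimum.

No — its capacity is 12, but the minimum cut has capacity 8.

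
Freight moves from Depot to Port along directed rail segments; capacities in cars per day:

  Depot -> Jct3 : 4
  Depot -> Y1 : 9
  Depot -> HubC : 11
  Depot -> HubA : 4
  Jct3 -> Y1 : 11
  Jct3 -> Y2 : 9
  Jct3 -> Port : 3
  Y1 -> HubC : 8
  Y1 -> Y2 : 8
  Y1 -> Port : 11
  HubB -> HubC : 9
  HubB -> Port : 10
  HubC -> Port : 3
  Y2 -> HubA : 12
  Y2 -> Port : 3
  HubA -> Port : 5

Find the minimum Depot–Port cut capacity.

20

Augment Depot→Jct3→Port: bottleneck 3, flow now 3.
Augment Depot→Y1→Port: bottleneck 9, flow now 12.
Augment Depot→HubC→Port: bottleneck 3, flow now 15.
Augment Depot→HubA→Port: bottleneck 4, flow now 19.
Augment Depot→Jct3→Y1→Port: bottleneck 1, flow now 20.
No augmenting path remains; maximum flow = 20.
By max-flow min-cut, the minimum cut capacity equals the max flow.
In the residual graph, reachable from Depot: {Depot, HubC}.
Min-cut edges: Depot→Jct3 (4), Depot→Y1 (9), Depot→HubA (4), HubC→Port (3); capacity 4 + 9 + 4 + 3 = 20.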